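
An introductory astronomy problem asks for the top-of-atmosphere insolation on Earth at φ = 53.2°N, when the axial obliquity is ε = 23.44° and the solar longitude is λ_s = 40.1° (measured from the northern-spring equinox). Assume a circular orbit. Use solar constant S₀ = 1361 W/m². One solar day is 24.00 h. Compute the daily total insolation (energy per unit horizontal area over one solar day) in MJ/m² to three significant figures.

Solar declination: sin δ = sin ε · sin λ_s = sin 23.44° × sin 40.1° = 0.25622, so δ = +14.846°.
cos H₀ = −tan(+53.2°) tan(+14.846°) = -0.3543, H₀ = 1.9330 rad.
Bracket: H₀ sin φ sin δ + cos φ cos δ sin H₀ = 1.9330×0.80073×0.25622 + 0.59902×0.96662×0.93512 = 0.396580 + 0.541458 = 0.938038.
Q̄ = (S₀/π) × [bracket] = (1361/π) × 0.938038 = 406.38 W/m².
Daily total = Q̄ × 24.00 h × 3600 s/h = 406.38 × 24.00 × 3600 / 10⁶ = 35.11 MJ/m².

35.1 MJ/m²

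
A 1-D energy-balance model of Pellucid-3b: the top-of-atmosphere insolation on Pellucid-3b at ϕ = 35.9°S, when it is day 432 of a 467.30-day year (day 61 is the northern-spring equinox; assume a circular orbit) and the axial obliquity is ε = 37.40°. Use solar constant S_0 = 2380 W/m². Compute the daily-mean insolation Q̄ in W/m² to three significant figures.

Solar longitude: L_s = 360° × (432 − 61)/467.30 = 285.812°.
sin δ = sin 37.40° × sin 285.812° = -0.58439, so δ = -35.760°.
cos h₀ = −tan(-35.9°) tan(-35.760°) = -0.5213, h₀ = 2.1192 rad.
Bracket: h₀ sin ϕ sin δ + cos ϕ cos δ sin h₀ = 2.1192×-0.58637×-0.58439 + 0.81004×0.81147×0.85337 = 0.726184 + 0.560940 = 1.287124.
Q̄ = (S_0/π) × [bracket] = (2380/π) × 1.287124 = 975.1 W/m².

Q̄ ≈ 975 W/m²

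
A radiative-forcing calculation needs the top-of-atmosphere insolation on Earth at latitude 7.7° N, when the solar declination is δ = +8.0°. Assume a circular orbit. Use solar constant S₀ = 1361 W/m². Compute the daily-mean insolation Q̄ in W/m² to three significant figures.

Q̄ ≈ 438 W/m²

cos H₀ = −tan(+7.7°) tan(+8.000°) = -0.0190, H₀ = 1.5898 rad.
Bracket: H₀ sin φ sin δ + cos φ cos δ sin H₀ = 1.5898×0.13399×0.13917 + 0.99098×0.99027×0.99982 = 0.029646 + 0.981161 = 1.010807.
Q̄ = (S₀/π) × [bracket] = (1361/π) × 1.010807 = 437.9 W/m².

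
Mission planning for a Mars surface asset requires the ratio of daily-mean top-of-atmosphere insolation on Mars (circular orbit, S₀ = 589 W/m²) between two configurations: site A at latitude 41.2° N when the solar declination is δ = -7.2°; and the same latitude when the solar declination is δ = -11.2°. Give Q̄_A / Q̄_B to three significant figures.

— Configuration A (φ=+41.2°):
cos H₀ = −tan(+41.2°) tan(-7.200°) = 0.1106, H₀ = 1.4600 rad.
Bracket: H₀ sin φ sin δ + cos φ cos δ sin H₀ = 1.4600×0.65869×-0.12533 + 0.75241×0.99211×0.99387 = -0.120528 + 0.741898 = 0.621370.
Q̄ = (S₀/π) × [bracket] = (589/π) × 0.621370 = 116.50 W/m².
— Configuration B (φ=+41.2°):
cos H₀ = −tan(+41.2°) tan(-11.200°) = 0.1733, H₀ = 1.3966 rad.
Bracket: H₀ sin φ sin δ + cos φ cos δ sin H₀ = 1.3966×0.65869×-0.19423 + 0.75241×0.98096×0.98486 = -0.178677 + 0.726910 = 0.548233.
Q̄ = (S₀/π) × [bracket] = (589/π) × 0.548233 = 102.79 W/m².
Ratio Q̄_A / Q̄_B = 116.50 / 102.79 = 1.133.

Q̄_A / Q̄_B ≈ 1.13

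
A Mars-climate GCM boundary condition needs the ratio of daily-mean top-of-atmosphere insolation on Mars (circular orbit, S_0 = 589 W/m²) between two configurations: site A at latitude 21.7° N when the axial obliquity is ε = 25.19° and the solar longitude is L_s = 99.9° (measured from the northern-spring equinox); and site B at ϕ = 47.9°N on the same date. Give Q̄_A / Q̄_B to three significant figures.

— Configuration A (ϕ=+21.7°):
Solar declination: sin δ = sin ε · sin L_s = sin 25.19° × sin 99.9° = 0.41928, so δ = +24.789°.
cos h₀ = −tan(+21.7°) tan(+24.789°) = -0.1838, h₀ = 1.7556 rad.
Bracket: h₀ sin ϕ sin δ + cos ϕ cos δ sin h₀ = 1.7556×0.36975×0.41928 + 0.92913×0.90786×0.98297 = 0.272169 + 0.829155 = 1.101324.
Q̄ = (S_0/π) × [bracket] = (589/π) × 1.101324 = 206.48 W/m².
— Configuration B (ϕ=+47.9°):
cos h₀ = −tan(+47.9°) tan(+24.789°) = -0.5111, h₀ = 2.1073 rad.
Bracket: h₀ sin ϕ sin δ + cos ϕ cos δ sin h₀ = 2.1073×0.74198×0.41928 + 0.67043×0.90786×0.85950 = 0.655575 + 0.523140 = 1.178715.
Q̄ = (S_0/π) × [bracket] = (589/π) × 1.178715 = 220.99 W/m².
Ratio Q̄_A / Q̄_B = 206.48 / 220.99 = 0.9343.

Q̄_A / Q̄_B ≈ 0.934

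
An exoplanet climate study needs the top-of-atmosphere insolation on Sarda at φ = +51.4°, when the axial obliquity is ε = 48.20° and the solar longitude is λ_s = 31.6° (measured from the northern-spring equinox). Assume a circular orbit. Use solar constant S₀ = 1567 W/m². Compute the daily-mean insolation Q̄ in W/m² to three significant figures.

Solar declination: sin δ = sin ε · sin λ_s = sin 48.20° × sin 31.6° = 0.39062, so δ = +22.993°.
cos H₀ = −tan(+51.4°) tan(+22.993°) = -0.5316, H₀ = 2.1312 rad.
Bracket: H₀ sin φ sin δ + cos φ cos δ sin H₀ = 2.1312×0.78152×0.39062 + 0.62388×0.92055×0.84703 = 0.650607 + 0.486460 = 1.137067.
Q̄ = (S₀/π) × [bracket] = (1567/π) × 1.137067 = 567.2 W/m².

Q̄ ≈ 567 W/m²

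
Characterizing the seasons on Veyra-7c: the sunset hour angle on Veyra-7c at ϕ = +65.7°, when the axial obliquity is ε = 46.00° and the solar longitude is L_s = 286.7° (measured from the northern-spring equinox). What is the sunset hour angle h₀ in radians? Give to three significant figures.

Solar declination: sin δ = sin ε · sin L_s = sin 46.00° × sin 286.7° = -0.68900, so δ = -43.551°.
cos h₀ = −tan ϕ · tan δ = 2.1055 ≥ 1, so the host star never rises (polar night) and h₀ = 0.

h₀ = 0.00 rad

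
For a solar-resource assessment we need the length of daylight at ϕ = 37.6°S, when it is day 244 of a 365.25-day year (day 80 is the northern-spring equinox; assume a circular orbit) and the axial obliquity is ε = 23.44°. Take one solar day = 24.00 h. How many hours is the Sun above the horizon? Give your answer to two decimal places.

Solar longitude: L_s = 360° × (244 − 80)/365.25 = 161.643°.
sin δ = sin 23.44° × sin 161.643° = 0.12528, so δ = +7.197°.
cos h₀ = −tan ϕ · tan δ = −tan(-37.6°) × tan(+7.197°) = 0.0972, so h₀ = 1.4734 rad = 84.42°.
Daylight = 2h₀/(2π) × 24.00 h = (1.4734/π) × 24.00 = 11.26 h.

11.26 h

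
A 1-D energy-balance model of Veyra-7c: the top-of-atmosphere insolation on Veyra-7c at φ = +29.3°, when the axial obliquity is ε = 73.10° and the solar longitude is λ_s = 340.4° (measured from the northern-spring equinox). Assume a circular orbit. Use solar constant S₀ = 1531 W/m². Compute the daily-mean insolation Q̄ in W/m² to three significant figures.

Q̄ ≈ 290 W/m²

Solar declination: sin δ = sin ε · sin λ_s = sin 73.10° × sin 340.4° = -0.32096, so δ = -18.721°.
cos H₀ = −tan(+29.3°) tan(-18.721°) = 0.1902, H₀ = 1.3795 rad.
Bracket: H₀ sin φ sin δ + cos φ cos δ sin H₀ = 1.3795×0.48938×-0.32096 + 0.87207×0.94709×0.98175 = -0.216680 + 0.810856 = 0.594176.
Q̄ = (S₀/π) × [bracket] = (1531/π) × 0.594176 = 289.6 W/m².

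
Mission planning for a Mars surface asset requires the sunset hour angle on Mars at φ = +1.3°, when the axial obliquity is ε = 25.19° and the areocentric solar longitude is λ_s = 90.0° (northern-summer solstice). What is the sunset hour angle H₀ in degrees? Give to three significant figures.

H₀ = 90.6°

sin δ = sin 25.19° × sin 90.0° = 0.42562, so δ = +25.190°.
cos H₀ = −tan φ · tan δ = −tan(+1.3°) × tan(+25.190°) = -0.0107, so H₀ = 1.5815 rad = 90.61°.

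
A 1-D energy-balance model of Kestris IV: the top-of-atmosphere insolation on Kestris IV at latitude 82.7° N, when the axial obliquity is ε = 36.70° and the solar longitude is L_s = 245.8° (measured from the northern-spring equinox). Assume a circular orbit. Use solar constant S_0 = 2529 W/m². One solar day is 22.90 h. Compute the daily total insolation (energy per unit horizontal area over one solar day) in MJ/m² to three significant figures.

Solar declination: sin δ = sin ε · sin L_s = sin 36.70° × sin 245.8° = -0.54511, so δ = -33.032°.
cos h₀ = −tan(+82.7°) tan(-33.032°) = 5.0756 ≥ 1 ⇒ polar night, h₀ = 0 and Q̄ = 0.
Daily total = Q̄ × 22.90 h × 3600 s/h = 0.00 MJ/m².

0.00 MJ/m²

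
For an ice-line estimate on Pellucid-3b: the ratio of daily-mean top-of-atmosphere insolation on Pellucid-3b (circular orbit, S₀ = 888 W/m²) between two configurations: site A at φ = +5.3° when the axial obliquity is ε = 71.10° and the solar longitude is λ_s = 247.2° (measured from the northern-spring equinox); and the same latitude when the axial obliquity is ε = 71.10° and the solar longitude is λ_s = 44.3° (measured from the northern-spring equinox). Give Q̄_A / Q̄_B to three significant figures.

— Configuration A (φ=+5.3°):
Solar declination: sin δ = sin ε · sin λ_s = sin 71.10° × sin 247.2° = -0.87216, so δ = -60.711°.
cos H₀ = −tan(+5.3°) tan(-60.711°) = 0.1654, H₀ = 1.4047 rad.
Bracket: H₀ sin φ sin δ + cos φ cos δ sin H₀ = 1.4047×0.09237×-0.87216 + 0.99572×0.48922×0.98623 = -0.113165 + 0.480418 = 0.367253.
Q̄ = (S₀/π) × [bracket] = (888/π) × 0.367253 = 103.81 W/m².
— Configuration B (φ=+5.3°):
Solar declination: sin δ = sin ε · sin λ_s = sin 71.10° × sin 44.3° = 0.66076, so δ = +41.358°.
cos H₀ = −tan(+5.3°) tan(+41.358°) = -0.0817, H₀ = 1.6526 rad.
Bracket: H₀ sin φ sin δ + cos φ cos δ sin H₀ = 1.6526×0.09237×0.66076 + 0.99572×0.75060×0.99666 = 0.100865 + 0.744891 = 0.845756.
Q̄ = (S₀/π) × [bracket] = (888/π) × 0.845756 = 239.06 W/m².
Ratio Q̄_A / Q̄_B = 103.81 / 239.06 = 0.4342.

Q̄_A / Q̄_B ≈ 0.434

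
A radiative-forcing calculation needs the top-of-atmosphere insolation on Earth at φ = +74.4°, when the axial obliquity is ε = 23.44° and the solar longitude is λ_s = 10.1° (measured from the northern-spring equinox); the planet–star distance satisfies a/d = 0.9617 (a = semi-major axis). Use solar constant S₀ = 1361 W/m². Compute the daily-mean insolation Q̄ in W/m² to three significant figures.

Solar declination: sin δ = sin ε · sin λ_s = sin 23.44° × sin 10.1° = 0.06976, so δ = +4.000°.
cos H₀ = −tan(+74.4°) tan(+4.000°) = -0.2505, H₀ = 1.8239 rad.
Bracket: H₀ sin φ sin δ + cos φ cos δ sin H₀ = 1.8239×0.96316×0.06976 + 0.26892×0.99756×0.96813 = 0.122548 + 0.259714 = 0.382262.
Inverse-square distance factor (a/d)² = 0.9617² = 0.924867.
Q̄ = (S₀/π) × 0.924867 × [bracket] = (1361/π) × 0.924867 × 0.382262 = 153.2 W/m².

Q̄ ≈ 153 W/m²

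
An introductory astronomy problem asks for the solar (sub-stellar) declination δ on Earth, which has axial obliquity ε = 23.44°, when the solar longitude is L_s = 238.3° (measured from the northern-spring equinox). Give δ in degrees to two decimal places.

δ = -19.78°

sin δ = sin ε · sin L_s = sin 23.44° × sin 238.3° = -0.338443.
δ = arcsin(-0.338443) = -19.78°.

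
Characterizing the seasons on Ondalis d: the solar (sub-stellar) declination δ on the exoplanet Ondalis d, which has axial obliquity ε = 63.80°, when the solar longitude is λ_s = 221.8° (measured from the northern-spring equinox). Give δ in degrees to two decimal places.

δ = -36.73°

sin δ = sin ε · sin λ_s = sin 63.80° × sin 221.8° = -0.598052.
δ = arcsin(-0.598052) = -36.73°.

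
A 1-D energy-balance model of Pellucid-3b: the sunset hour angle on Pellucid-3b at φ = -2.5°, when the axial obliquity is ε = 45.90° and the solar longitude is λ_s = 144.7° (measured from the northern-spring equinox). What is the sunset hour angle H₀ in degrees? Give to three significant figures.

H₀ = 88.9°

Solar declination: sin δ = sin ε · sin λ_s = sin 45.90° × sin 144.7° = 0.41497, so δ = +24.518°.
cos H₀ = −tan φ · tan δ = −tan(-2.5°) × tan(+24.518°) = 0.0199, so H₀ = 1.5509 rad = 88.86°.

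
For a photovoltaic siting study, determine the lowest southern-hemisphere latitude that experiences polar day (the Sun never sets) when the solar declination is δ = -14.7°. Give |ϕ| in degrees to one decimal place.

|ϕ| = 75.3°

Polar day requires cos h₀ = −tan ϕ tan δ ≤ −1, i.e. tan ϕ tan δ ≥ 1.
The boundary is |tan ϕ| · |tan δ| = 1, so |ϕ| = 90° − |δ| = 90° − 14.7° = 75.3° in the southern hemisphere.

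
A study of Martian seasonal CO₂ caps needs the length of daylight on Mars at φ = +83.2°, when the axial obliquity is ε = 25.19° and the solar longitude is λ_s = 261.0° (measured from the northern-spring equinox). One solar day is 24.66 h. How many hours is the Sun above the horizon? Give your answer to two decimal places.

0.00 h

Solar declination: sin δ = sin ε · sin λ_s = sin 25.19° × sin 261.0° = -0.42038, so δ = -24.859°.
cos H₀ = −tan φ · tan δ = 3.8854 ≥ 1, so the Sun never rises (polar night) and H₀ = 0.
Daylight = 2H₀/(2π) × 24.66 h = (0.0000/π) × 24.66 = 0.00 h.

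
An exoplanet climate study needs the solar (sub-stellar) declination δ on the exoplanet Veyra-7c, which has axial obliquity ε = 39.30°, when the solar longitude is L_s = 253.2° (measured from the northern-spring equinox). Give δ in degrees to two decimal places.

sin δ = sin ε · sin L_s = sin 39.30° × sin 253.2° = -0.606348.
δ = arcsin(-0.606348) = -37.33°.

δ = -37.33°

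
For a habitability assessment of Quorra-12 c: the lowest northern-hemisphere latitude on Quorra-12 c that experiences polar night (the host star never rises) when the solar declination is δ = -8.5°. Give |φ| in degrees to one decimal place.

Polar night requires cos H₀ = −tan φ tan δ ≥ 1, i.e. tan φ tan δ ≤ −1.
The boundary is |tan φ| · |tan δ| = 1, so |φ| = 90° − |δ| = 90° − 8.5° = 81.5° in the northern hemisphere.

|φ| = 81.5°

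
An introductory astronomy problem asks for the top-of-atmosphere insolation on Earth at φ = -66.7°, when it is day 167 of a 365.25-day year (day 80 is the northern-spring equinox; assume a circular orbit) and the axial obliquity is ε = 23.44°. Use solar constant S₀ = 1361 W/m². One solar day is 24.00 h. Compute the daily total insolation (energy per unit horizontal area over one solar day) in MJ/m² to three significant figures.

0.00 MJ/m²

Solar longitude: λ_s = 360° × (167 − 80)/365.25 = 85.749°.
sin δ = sin 23.44° × sin 85.749° = 0.39669, so δ = +23.372°.
cos H₀ = −tan(-66.7°) tan(+23.372°) = 1.0034 ≥ 1 ⇒ polar night, H₀ = 0 and Q̄ = 0.
Daily total = Q̄ × 24.00 h × 3600 s/h = 0.00 MJ/m².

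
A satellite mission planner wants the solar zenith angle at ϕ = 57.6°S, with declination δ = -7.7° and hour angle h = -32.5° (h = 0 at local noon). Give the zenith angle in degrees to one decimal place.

θ_z = 55.9°

cos θ_z = sin ϕ sin δ + cos ϕ cos δ cos h = 0.113128 + 0.447837 = 0.560965.
θ_z = arccos(0.560965) = 55.9°.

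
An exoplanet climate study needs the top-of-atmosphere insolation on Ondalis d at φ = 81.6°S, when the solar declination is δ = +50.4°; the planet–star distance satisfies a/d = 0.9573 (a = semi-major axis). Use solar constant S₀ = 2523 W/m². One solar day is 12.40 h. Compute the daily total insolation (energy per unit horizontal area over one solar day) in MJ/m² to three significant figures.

0.00 MJ/m²

cos H₀ = −tan(-81.6°) tan(+50.400°) = 8.1859 ≥ 1 ⇒ polar night, H₀ = 0 and Q̄ = 0.
Inverse-square distance factor (a/d)² = 0.9573² = 0.916423.
Daily total = Q̄ × 12.40 h × 3600 s/h = 0.00 MJ/m².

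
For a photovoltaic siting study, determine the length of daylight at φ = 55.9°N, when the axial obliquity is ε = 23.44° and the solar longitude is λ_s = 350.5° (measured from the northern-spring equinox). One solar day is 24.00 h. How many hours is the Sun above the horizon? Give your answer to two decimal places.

Solar declination: sin δ = sin ε · sin λ_s = sin 23.44° × sin 350.5° = -0.06565, so δ = -3.764°.
cos H₀ = −tan φ · tan δ = −tan(+55.9°) × tan(-3.764°) = 0.0972, so H₀ = 1.4735 rad = 84.42°.
Daylight = 2H₀/(2π) × 24.00 h = (1.4735/π) × 24.00 = 11.26 h.

11.26 h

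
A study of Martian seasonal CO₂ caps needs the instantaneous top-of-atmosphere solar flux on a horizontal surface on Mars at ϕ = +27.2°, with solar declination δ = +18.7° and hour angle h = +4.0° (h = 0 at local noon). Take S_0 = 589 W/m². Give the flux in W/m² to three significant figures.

581 W/m²

cos θ_z = sin ϕ sin δ + cos ϕ cos δ cos h = 0.146552 + 0.840412 = 0.986964.
Flux = S_0 · cos θ_z = 589 × 0.986964 = 581.3 W/m².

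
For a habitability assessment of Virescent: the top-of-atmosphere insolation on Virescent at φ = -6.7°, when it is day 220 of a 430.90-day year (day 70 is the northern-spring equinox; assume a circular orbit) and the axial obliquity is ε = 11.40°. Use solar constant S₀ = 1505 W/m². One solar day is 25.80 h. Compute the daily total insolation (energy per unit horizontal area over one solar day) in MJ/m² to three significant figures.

Solar longitude: λ_s = 360° × (220 − 70)/430.90 = 125.319°.
sin δ = sin 11.40° × sin 125.319° = 0.16128, so δ = +9.281°.
cos H₀ = −tan(-6.7°) tan(+9.281°) = 0.0192, H₀ = 1.5516 rad.
Bracket: H₀ sin φ sin δ + cos φ cos δ sin H₀ = 1.5516×-0.11667×0.16128 + 0.99317×0.98691×0.99982 = -0.029196 + 0.979993 = 0.950797.
Q̄ = (S₀/π) × [bracket] = (1505/π) × 0.950797 = 455.49 W/m².
Daily total = Q̄ × 25.80 h × 3600 s/h = 455.49 × 25.80 × 3600 / 10⁶ = 42.31 MJ/m².

42.3 MJ/m²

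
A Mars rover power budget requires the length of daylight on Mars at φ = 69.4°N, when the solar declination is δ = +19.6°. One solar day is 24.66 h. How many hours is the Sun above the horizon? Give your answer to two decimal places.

cos H₀ = −tan φ · tan δ = −tan(+69.4°) × tan(+19.600°) = -0.9473, so H₀ = 2.8156 rad = 161.32°.
Daylight = 2H₀/(2π) × 24.66 h = (2.8156/π) × 24.66 = 22.10 h.

22.10 h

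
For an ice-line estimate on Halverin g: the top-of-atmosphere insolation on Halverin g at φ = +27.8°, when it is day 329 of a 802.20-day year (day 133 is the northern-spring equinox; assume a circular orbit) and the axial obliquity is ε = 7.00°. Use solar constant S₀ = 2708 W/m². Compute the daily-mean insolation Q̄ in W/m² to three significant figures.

Solar longitude: λ_s = 360° × (329 − 133)/802.20 = 87.958°.
sin δ = sin 7.00° × sin 87.958° = 0.12179, so δ = +6.996°.
cos H₀ = −tan(+27.8°) tan(+6.996°) = -0.0647, H₀ = 1.6355 rad.
Bracket: H₀ sin φ sin δ + cos φ cos δ sin H₀ = 1.6355×0.46639×0.12179 + 0.88458×0.99256×0.99791 = 0.092899 + 0.876164 = 0.969063.
Q̄ = (S₀/π) × [bracket] = (2708/π) × 0.969063 = 835.3 W/m².

Q̄ ≈ 835 W/m²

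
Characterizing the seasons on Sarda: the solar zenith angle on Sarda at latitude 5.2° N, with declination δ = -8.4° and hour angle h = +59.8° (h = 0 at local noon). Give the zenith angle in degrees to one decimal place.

θ_z = 61.2°

cos θ_z = sin φ sin δ + cos φ cos δ cos h = -0.013240 + 0.495576 = 0.482336.
θ_z = arccos(0.482336) = 61.2°.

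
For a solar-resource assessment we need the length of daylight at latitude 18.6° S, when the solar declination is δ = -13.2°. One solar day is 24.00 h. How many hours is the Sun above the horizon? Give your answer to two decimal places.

cos H₀ = −tan φ · tan δ = −tan(-18.6°) × tan(-13.200°) = -0.0789, so H₀ = 1.6498 rad = 94.53°.
Daylight = 2H₀/(2π) × 24.00 h = (1.6498/π) × 24.00 = 12.60 h.

12.60 h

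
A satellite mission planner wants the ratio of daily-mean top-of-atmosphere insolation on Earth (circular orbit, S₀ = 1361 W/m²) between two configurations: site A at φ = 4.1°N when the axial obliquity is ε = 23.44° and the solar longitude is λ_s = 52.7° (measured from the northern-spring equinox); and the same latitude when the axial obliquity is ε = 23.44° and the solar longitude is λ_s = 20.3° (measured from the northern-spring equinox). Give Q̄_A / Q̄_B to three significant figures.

— Configuration A (φ=+4.1°):
Solar declination: sin δ = sin ε · sin λ_s = sin 23.44° × sin 52.7° = 0.31643, so δ = +18.447°.
cos H₀ = −tan(+4.1°) tan(+18.447°) = -0.0239, H₀ = 1.5947 rad.
Bracket: H₀ sin φ sin δ + cos φ cos δ sin H₀ = 1.5947×0.07150×0.31643 + 0.99744×0.94862×0.99971 = 0.036080 + 0.945917 = 0.981997.
Q̄ = (S₀/π) × [bracket] = (1361/π) × 0.981997 = 425.42 W/m².
— Configuration B (φ=+4.1°):
Solar declination: sin δ = sin ε · sin λ_s = sin 23.44° × sin 20.3° = 0.13801, so δ = +7.933°.
cos H₀ = −tan(+4.1°) tan(+7.933°) = -0.0100, H₀ = 1.5808 rad.
Bracket: H₀ sin φ sin δ + cos φ cos δ sin H₀ = 1.5808×0.07150×0.13801 + 0.99744×0.99043×0.99995 = 0.015599 + 0.987845 = 1.003444.
Q̄ = (S₀/π) × [bracket] = (1361/π) × 1.003444 = 434.71 W/m².
Ratio Q̄_A / Q̄_B = 425.42 / 434.71 = 0.9786.

Q̄_A / Q̄_B ≈ 0.979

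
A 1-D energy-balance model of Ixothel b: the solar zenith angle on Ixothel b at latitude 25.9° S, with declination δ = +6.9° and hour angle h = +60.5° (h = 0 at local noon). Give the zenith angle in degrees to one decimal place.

cos θ_z = sin ϕ sin δ + cos ϕ cos δ cos h = -0.052476 + 0.439755 = 0.387279.
θ_z = arccos(0.387279) = 67.2°.

θ_z = 67.2°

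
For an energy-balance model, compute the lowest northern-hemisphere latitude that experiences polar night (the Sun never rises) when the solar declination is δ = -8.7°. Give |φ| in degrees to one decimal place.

Polar night requires cos H₀ = −tan φ tan δ ≥ 1, i.e. tan φ tan δ ≤ −1.
The boundary is |tan φ| · |tan δ| = 1, so |φ| = 90° − |δ| = 90° − 8.7° = 81.3° in the northern hemisphere.

|φ| = 81.3°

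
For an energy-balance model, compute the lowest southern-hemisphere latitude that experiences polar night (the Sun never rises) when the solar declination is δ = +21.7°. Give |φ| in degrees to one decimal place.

|φ| = 68.3°

Polar night requires cos H₀ = −tan φ tan δ ≥ 1, i.e. tan φ tan δ ≤ −1.
The boundary is |tan φ| · |tan δ| = 1, so |φ| = 90° − |δ| = 90° − 21.7° = 68.3° in the southern hemisphere.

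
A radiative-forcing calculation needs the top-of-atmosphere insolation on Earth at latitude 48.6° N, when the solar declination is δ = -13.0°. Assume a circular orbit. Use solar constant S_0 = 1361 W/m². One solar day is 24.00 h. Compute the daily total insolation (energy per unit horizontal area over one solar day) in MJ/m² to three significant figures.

15.0 MJ/m²

cos h₀ = −tan(+48.6°) tan(-13.000°) = 0.2619, h₀ = 1.3058 rad.
Bracket: h₀ sin ϕ sin δ + cos ϕ cos δ sin h₀ = 1.3058×0.75011×-0.22495 + 0.66131×0.97437×0.96510 = -0.220337 + 0.621872 = 0.401535.
Q̄ = (S_0/π) × [bracket] = (1361/π) × 0.401535 = 173.95 W/m².
Daily total = Q̄ × 24.00 h × 3600 s/h = 173.95 × 24.00 × 3600 / 10⁶ = 15.03 MJ/m².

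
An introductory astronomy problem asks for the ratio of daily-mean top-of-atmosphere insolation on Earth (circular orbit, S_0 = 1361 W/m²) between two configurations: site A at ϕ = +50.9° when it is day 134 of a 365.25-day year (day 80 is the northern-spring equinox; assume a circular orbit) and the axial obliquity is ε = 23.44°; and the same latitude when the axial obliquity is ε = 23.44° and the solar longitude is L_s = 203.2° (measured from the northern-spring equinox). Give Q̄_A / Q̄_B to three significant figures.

Q̄_A / Q̄_B ≈ 2.34

— Configuration A (ϕ=+50.9°):
Solar longitude: L_s = 360° × (134 − 80)/365.25 = 53.224°.
sin δ = sin 23.44° × sin 53.224° = 0.31862, so δ = +18.580°.
cos h₀ = −tan(+50.9°) tan(+18.580°) = -0.4136, h₀ = 1.9972 rad.
Bracket: h₀ sin ϕ sin δ + cos ϕ cos δ sin h₀ = 1.9972×0.77605×0.31862 + 0.63068×0.94788×0.91045 = 0.493838 + 0.544275 = 1.038113.
Q̄ = (S_0/π) × [bracket] = (1361/π) × 1.038113 = 449.73 W/m².
— Configuration B (ϕ=+50.9°):
Solar declination: sin δ = sin ε · sin L_s = sin 23.44° × sin 203.2° = -0.15671, so δ = -9.016°.
cos h₀ = −tan(+50.9°) tan(-9.016°) = 0.1952, h₀ = 1.3743 rad.
Bracket: h₀ sin ϕ sin δ + cos ϕ cos δ sin h₀ = 1.3743×0.77605×-0.15671 + 0.63068×0.98765×0.98076 = -0.167135 + 0.610907 = 0.443772.
Q̄ = (S_0/π) × [bracket] = (1361/π) × 0.443772 = 192.25 W/m².
Ratio Q̄_A / Q̄_B = 449.73 / 192.25 = 2.339.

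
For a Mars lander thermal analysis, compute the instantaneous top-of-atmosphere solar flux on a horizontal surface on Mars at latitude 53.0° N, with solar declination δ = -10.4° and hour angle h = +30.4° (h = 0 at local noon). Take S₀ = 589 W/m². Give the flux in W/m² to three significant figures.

216 W/m²

cos θ_z = sin φ sin δ + cos φ cos δ cos h = -0.144169 + 0.510546 = 0.366377.
Flux = S₀ · cos θ_z = 589 × 0.366377 = 215.8 W/m².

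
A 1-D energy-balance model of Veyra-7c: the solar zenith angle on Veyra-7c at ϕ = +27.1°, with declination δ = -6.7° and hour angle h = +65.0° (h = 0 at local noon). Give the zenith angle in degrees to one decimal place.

cos θ_z = sin ϕ sin δ + cos ϕ cos δ cos h = -0.053149 + 0.373651 = 0.320502.
θ_z = arccos(0.320502) = 71.3°.

θ_z = 71.3°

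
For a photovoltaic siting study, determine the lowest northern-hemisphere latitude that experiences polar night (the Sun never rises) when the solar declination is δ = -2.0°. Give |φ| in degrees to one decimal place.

|φ| = 88.0°

Polar night requires cos H₀ = −tan φ tan δ ≥ 1, i.e. tan φ tan δ ≤ −1.
The boundary is |tan φ| · |tan δ| = 1, so |φ| = 90° − |δ| = 90° − 2.0° = 88.0° in the northern hemisphere.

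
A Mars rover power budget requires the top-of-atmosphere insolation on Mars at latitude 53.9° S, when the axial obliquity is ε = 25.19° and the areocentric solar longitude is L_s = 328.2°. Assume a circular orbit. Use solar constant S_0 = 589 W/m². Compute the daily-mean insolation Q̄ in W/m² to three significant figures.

Q̄ ≈ 166 W/m²

sin δ = sin 25.19° × sin 328.2° = -0.22428, so δ = -12.961°.
cos h₀ = −tan(-53.9°) tan(-12.961°) = -0.3156, h₀ = 1.8919 rad.
Bracket: h₀ sin ϕ sin δ + cos ϕ cos δ sin h₀ = 1.8919×-0.80799×-0.22428 + 0.58920×0.97452×0.94889 = 0.342843 + 0.544840 = 0.887683.
Q̄ = (S_0/π) × [bracket] = (589/π) × 0.887683 = 166.4 W/m².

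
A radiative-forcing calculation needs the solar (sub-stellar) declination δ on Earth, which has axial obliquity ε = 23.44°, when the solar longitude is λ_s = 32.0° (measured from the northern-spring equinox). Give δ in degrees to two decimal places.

sin δ = sin ε · sin λ_s = sin 23.44° × sin 32.0° = 0.210796.
δ = arcsin(0.210796) = +12.17°.

δ = +12.17°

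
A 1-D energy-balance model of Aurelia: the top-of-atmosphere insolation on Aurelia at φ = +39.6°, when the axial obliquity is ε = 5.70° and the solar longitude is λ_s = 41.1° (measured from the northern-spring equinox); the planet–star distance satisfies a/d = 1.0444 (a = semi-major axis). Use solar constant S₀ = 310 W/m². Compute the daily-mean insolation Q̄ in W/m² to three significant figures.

Solar declination: sin δ = sin ε · sin λ_s = sin 5.70° × sin 41.1° = 0.06529, so δ = +3.744°.
cos H₀ = −tan(+39.6°) tan(+3.744°) = -0.0541, H₀ = 1.6250 rad.
Bracket: H₀ sin φ sin δ + cos φ cos δ sin H₀ = 1.6250×0.63742×0.06529 + 0.77051×0.99787×0.99853 = 0.067628 + 0.767739 = 0.835367.
Inverse-square distance factor (a/d)² = 1.0444² = 1.090771.
Q̄ = (S₀/π) × 1.090771 × [bracket] = (310/π) × 1.090771 × 0.835367 = 89.91 W/m².

Q̄ ≈ 89.9 W/m²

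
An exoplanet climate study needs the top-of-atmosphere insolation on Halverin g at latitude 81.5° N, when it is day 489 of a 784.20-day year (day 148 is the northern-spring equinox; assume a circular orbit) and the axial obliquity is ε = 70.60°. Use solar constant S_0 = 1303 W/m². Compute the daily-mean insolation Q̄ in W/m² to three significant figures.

Q̄ ≈ 484 W/m²

Solar longitude: L_s = 360° × (489 − 148)/784.20 = 156.542°.
sin δ = sin 70.60° × sin 156.542° = 0.37548, so δ = +22.054°.
cos h₀ = −tan(+81.5°) tan(+22.054°) = -2.7107 ≤ −1 ⇒ polar day, h₀ = π.
Bracket: h₀ sin ϕ sin δ + cos ϕ cos δ sin h₀ = 3.1416×0.98902×0.37548 + 0.14781×0.92683×0.00000 = 1.166656 + 0.000000 = 1.166656.
Q̄ = (S_0/π) × [bracket] = (1303/π) × 1.166656 = 483.9 W/m².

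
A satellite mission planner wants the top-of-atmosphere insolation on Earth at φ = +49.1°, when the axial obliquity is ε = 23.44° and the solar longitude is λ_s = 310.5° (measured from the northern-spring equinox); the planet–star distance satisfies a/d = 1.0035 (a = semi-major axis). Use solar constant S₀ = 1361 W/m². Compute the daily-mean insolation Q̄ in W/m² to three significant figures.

Q̄ ≈ 134 W/m²

Solar declination: sin δ = sin ε · sin λ_s = sin 23.44° × sin 310.5° = -0.30248, so δ = -17.607°.
cos H₀ = −tan(+49.1°) tan(-17.607°) = 0.3664, H₀ = 1.1957 rad.
Bracket: H₀ sin φ sin δ + cos φ cos δ sin H₀ = 1.1957×0.75585×-0.30248 + 0.65474×0.95316×0.93048 = -0.273372 + 0.580686 = 0.307314.
Inverse-square distance factor (a/d)² = 1.0035² = 1.007012.
Q̄ = (S₀/π) × 1.007012 × [bracket] = (1361/π) × 1.007012 × 0.307314 = 134.1 W/m².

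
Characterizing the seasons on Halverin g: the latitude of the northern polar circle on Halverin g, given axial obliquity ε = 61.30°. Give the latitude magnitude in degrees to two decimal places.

28.70°

The polar circle is the lowest latitude that experiences at least one full rotation of continuous daylight at the northern-summer solstice; it lies at |φ| = 90° − ε = 90° − 61.30° = 28.70°.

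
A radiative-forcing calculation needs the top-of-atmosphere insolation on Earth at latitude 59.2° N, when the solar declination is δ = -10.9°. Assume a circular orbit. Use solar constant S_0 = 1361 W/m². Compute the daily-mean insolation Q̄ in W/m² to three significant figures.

cos h₀ = −tan(+59.2°) tan(-10.900°) = 0.3230, h₀ = 1.2419 rad.
Bracket: h₀ sin ϕ sin δ + cos ϕ cos δ sin h₀ = 1.2419×0.85896×-0.18910 + 0.51204×0.98196×0.94639 = -0.201721 + 0.475848 = 0.274127.
Q̄ = (S_0/π) × [bracket] = (1361/π) × 0.274127 = 118.8 W/m².

Q̄ ≈ 119 W/m²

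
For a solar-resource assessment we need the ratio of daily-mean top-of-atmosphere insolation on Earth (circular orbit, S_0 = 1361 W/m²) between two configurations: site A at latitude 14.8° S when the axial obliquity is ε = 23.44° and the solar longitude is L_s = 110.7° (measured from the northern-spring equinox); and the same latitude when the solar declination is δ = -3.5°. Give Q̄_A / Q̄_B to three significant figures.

Q̄_A / Q̄_B ≈ 0.761

— Configuration A (ϕ=-14.8°):
Solar declination: sin δ = sin ε · sin L_s = sin 23.44° × sin 110.7° = 0.37211, so δ = +21.846°.
cos h₀ = −tan(-14.8°) tan(+21.846°) = 0.1059, h₀ = 1.4647 rad.
Bracket: h₀ sin ϕ sin δ + cos ϕ cos δ sin h₀ = 1.4647×-0.25545×0.37211 + 0.96682×0.92819×0.99437 = -0.139228 + 0.892340 = 0.753112.
Q̄ = (S_0/π) × [bracket] = (1361/π) × 0.753112 = 326.26 W/m².
— Configuration B (ϕ=-14.8°):
cos h₀ = −tan(-14.8°) tan(-3.500°) = -0.0162, h₀ = 1.5870 rad.
Bracket: h₀ sin ϕ sin δ + cos ϕ cos δ sin h₀ = 1.5870×-0.25545×-0.06105 + 0.96682×0.99813×0.99987 = 0.024750 + 0.964887 = 0.989637.
Q̄ = (S_0/π) × [bracket] = (1361/π) × 0.989637 = 428.73 W/m².
Ratio Q̄_A / Q̄_B = 326.26 / 428.73 = 0.7610.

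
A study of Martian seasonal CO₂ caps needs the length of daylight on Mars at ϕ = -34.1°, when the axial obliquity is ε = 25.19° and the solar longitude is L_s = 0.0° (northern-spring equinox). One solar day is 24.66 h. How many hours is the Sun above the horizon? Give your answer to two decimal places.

12.33 h

Solar declination: sin δ = sin ε · sin L_s = sin 25.19° × sin 0.0° = 0.00000, so δ = +0.000°.
cos h₀ = −tan ϕ · tan δ = −tan(-34.1°) × tan(+0.000°) = 0.0000, so h₀ = 1.5708 rad = 90.00°.
Daylight = 2h₀/(2π) × 24.66 h = (1.5708/π) × 24.66 = 12.33 h.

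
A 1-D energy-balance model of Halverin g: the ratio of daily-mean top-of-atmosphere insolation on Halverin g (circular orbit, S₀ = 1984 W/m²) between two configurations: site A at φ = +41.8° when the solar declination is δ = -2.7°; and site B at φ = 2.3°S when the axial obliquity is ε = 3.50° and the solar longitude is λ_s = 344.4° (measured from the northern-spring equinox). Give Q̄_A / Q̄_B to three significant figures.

— Configuration A (φ=+41.8°):
cos H₀ = −tan(+41.8°) tan(-2.700°) = 0.0422, H₀ = 1.5286 rad.
Bracket: H₀ sin φ sin δ + cos φ cos δ sin H₀ = 1.5286×0.66653×-0.04711 + 0.74548×0.99889×0.99911 = -0.047998 + 0.743990 = 0.695992.
Q̄ = (S₀/π) × [bracket] = (1984/π) × 0.695992 = 439.54 W/m².
— Configuration B (φ=-2.3°):
Solar declination: sin δ = sin ε · sin λ_s = sin 3.50° × sin 344.4° = -0.01642, so δ = -0.941°.
cos H₀ = −tan(-2.3°) tan(-0.941°) = -0.0007, H₀ = 1.5715 rad.
Bracket: H₀ sin φ sin δ + cos φ cos δ sin H₀ = 1.5715×-0.04013×-0.01642 + 0.99919×0.99987×1.00000 = 0.001036 + 0.999060 = 1.000096.
Q̄ = (S₀/π) × [bracket] = (1984/π) × 1.000096 = 631.59 W/m².
Ratio Q̄_A / Q̄_B = 439.54 / 631.59 = 0.6959.

Q̄_A / Q̄_B ≈ 0.696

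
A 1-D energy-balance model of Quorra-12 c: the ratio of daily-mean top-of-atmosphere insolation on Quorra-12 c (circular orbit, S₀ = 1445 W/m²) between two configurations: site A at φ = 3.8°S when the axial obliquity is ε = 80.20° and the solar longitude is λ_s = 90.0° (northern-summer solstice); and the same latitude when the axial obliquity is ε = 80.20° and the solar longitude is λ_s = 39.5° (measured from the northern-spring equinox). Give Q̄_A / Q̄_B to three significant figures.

— Configuration A (φ=-3.8°):
Solar declination: sin δ = sin ε · sin λ_s = sin 80.20° × sin 90.0° = 0.98541, so δ = +80.200°.
cos H₀ = −tan(-3.8°) tan(+80.200°) = 0.3845, H₀ = 1.1761 rad.
Bracket: H₀ sin φ sin δ + cos φ cos δ sin H₀ = 1.1761×-0.06627×0.98541 + 0.99780×0.17021×0.92311 = -0.076803 + 0.156777 = 0.079974.
Q̄ = (S₀/π) × [bracket] = (1445/π) × 0.079974 = 36.785 W/m².
— Configuration B (φ=-3.8°):
Solar declination: sin δ = sin ε · sin λ_s = sin 80.20° × sin 39.5° = 0.62680, so δ = +38.814°.
cos H₀ = −tan(-3.8°) tan(+38.814°) = 0.0534, H₀ = 1.5173 rad.
Bracket: H₀ sin φ sin δ + cos φ cos δ sin H₀ = 1.5173×-0.06627×0.62680 + 0.99780×0.77918×0.99857 = -0.063026 + 0.776354 = 0.713328.
Q̄ = (S₀/π) × [bracket] = (1445/π) × 0.713328 = 328.10 W/m².
Ratio Q̄_A / Q̄_B = 36.785 / 328.10 = 0.1121.

Q̄_A / Q̄_B ≈ 0.112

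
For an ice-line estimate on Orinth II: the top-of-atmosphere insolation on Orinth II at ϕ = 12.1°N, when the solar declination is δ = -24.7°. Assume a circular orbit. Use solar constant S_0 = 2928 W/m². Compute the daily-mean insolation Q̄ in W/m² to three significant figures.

Q̄ ≈ 704 W/m²

cos h₀ = −tan(+12.1°) tan(-24.700°) = 0.0986, h₀ = 1.4720 rad.
Bracket: h₀ sin ϕ sin δ + cos ϕ cos δ sin h₀ = 1.4720×0.20962×-0.41787 + 0.97778×0.90851×0.99513 = -0.128938 + 0.883997 = 0.755059.
Q̄ = (S_0/π) × [bracket] = (2928/π) × 0.755059 = 703.7 W/m².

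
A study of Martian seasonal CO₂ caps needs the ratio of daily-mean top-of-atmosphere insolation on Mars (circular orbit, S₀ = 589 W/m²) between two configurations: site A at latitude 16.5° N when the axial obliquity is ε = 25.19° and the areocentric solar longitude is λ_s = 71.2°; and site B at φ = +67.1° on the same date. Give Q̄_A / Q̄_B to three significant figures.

— Configuration A (φ=+16.5°):
sin δ = sin 25.19° × sin 71.2° = 0.40291, so δ = +23.760°.
cos H₀ = −tan(+16.5°) tan(+23.760°) = -0.1304, H₀ = 1.7016 rad.
Bracket: H₀ sin φ sin δ + cos φ cos δ sin H₀ = 1.7016×0.28402×0.40291 + 0.95882×0.91524×0.99146 = 0.194722 + 0.870056 = 1.064778.
Q̄ = (S₀/π) × [bracket] = (589/π) × 1.064778 = 199.63 W/m².
— Configuration B (φ=+67.1°):
cos H₀ = −tan(+67.1°) tan(+23.760°) = -1.0422 ≤ −1 ⇒ polar day, H₀ = π.
Bracket: H₀ sin φ sin δ + cos φ cos δ sin H₀ = 3.1416×0.92119×0.40291 + 0.38912×0.91524×0.00000 = 1.166026 + 0.000000 = 1.166026.
Q̄ = (S₀/π) × [bracket] = (589/π) × 1.166026 = 218.61 W/m².
Ratio Q̄_A / Q̄_B = 199.63 / 218.61 = 0.9132.

Q̄_A / Q̄_B ≈ 0.913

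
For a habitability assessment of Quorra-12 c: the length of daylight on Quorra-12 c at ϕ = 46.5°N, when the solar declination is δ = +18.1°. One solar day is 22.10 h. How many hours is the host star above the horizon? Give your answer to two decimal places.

cos h₀ = −tan ϕ · tan δ = −tan(+46.5°) × tan(+18.100°) = -0.3444, so h₀ = 1.9224 rad = 110.15°.
Daylight = 2h₀/(2π) × 22.10 h = (1.9224/π) × 22.10 = 13.52 h.

13.52 h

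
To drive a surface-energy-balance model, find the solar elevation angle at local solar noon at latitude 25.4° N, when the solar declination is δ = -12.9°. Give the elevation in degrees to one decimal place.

At local noon the hour angle is zero, so the zenith angle equals |φ − δ| = |+25.4° − (-12.900°)| = 38.300°.
Elevation = 90° − 38.300° = 51.7°.

51.7°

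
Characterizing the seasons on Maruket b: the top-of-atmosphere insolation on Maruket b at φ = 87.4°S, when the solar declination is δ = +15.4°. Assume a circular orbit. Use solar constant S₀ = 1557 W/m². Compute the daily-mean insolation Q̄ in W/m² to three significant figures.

Q̄ ≈ 0.00 W/m²

cos H₀ = −tan(-87.4°) tan(+15.400°) = 6.0658 ≥ 1 ⇒ polar night, H₀ = 0 and Q̄ = 0.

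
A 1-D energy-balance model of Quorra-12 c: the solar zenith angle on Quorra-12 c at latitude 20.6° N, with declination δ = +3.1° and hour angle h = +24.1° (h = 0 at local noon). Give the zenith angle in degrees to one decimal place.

θ_z = 29.3°

cos θ_z = sin φ sin δ + cos φ cos δ cos h = 0.019027 + 0.853217 = 0.872244.
θ_z = arccos(0.872244) = 29.3°.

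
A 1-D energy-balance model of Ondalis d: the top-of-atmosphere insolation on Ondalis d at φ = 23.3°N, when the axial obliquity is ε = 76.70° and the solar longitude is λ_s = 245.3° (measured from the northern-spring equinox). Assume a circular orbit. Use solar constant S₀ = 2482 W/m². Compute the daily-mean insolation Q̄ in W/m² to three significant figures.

Q̄ ≈ 25.7 W/m²

Solar declination: sin δ = sin ε · sin λ_s = sin 76.70° × sin 245.3° = -0.88414, so δ = -62.146°.
cos H₀ = −tan(+23.3°) tan(-62.146°) = 0.8150, H₀ = 0.6181 rad.
Bracket: H₀ sin φ sin δ + cos φ cos δ sin H₀ = 0.6181×0.39555×-0.88414 + 0.91845×0.46722×0.57950 = -0.216163 + 0.248674 = 0.032511.
Q̄ = (S₀/π) × [bracket] = (2482/π) × 0.032511 = 25.69 W/m².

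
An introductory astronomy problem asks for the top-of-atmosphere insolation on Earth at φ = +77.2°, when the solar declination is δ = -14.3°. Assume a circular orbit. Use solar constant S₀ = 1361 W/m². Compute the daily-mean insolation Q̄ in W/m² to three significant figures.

cos H₀ = −tan(+77.2°) tan(-14.300°) = 1.1219 ≥ 1 ⇒ polar night, H₀ = 0 and Q̄ = 0.

Q̄ ≈ 0.00 W/m²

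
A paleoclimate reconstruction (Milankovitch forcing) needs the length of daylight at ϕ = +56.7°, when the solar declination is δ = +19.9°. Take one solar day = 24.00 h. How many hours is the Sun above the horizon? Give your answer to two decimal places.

cos h₀ = −tan ϕ · tan δ = −tan(+56.7°) × tan(+19.900°) = -0.5511, so h₀ = 2.1545 rad = 123.44°.
Daylight = 2h₀/(2π) × 24.00 h = (2.1545/π) × 24.00 = 16.46 h.

16.46 h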